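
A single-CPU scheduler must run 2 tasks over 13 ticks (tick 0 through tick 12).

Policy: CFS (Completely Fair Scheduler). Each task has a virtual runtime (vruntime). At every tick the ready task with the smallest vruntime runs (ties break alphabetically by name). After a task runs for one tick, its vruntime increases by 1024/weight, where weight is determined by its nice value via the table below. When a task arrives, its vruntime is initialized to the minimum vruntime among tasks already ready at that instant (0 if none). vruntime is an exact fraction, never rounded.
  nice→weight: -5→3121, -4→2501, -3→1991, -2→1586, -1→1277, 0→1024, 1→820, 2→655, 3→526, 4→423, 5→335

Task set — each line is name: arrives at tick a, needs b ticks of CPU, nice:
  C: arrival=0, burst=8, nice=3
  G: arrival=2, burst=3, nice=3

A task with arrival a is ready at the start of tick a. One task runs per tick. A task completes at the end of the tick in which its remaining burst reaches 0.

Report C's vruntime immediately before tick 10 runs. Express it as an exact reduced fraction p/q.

vruntime(C, start of tick 10) = 3584/263

t=0: vr[C=0] → run C
t=1: vr[C=512/263] → run C
t=2: vr[C=1024/263 G=1024/263] → run C
t=3: vr[C=1536/263 G=1024/263] → run G
t=4: vr[C=1536/263 G=1536/263] → run C
t=5: vr[C=2048/263 G=1536/263] → run G
t=6: vr[C=2048/263 G=2048/263] → run C
t=7: vr[C=2560/263 G=2048/263] → run G
t=8: vr[C=2560/263] → run C
t=9: vr[C=3072/263] → run C
t=10: vr[C=3584/263] → run C
t=11: (idle)
t=12: (idle)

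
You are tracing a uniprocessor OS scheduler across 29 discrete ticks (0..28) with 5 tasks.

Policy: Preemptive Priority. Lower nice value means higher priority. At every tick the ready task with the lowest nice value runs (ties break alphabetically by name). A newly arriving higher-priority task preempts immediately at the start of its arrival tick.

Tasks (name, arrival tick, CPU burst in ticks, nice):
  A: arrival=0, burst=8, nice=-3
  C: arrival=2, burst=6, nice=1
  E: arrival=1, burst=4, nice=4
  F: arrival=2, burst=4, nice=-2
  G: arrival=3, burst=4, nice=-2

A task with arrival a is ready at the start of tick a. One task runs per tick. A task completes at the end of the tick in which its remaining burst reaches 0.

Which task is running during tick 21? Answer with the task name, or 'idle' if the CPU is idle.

running at tick 21 = C

t=0: ready={A} → run A
t=1: ready={A,E} → run A
t=2: ready={A,C,E,F} → run A
t=3: ready={A,C,E,F,G} → run A
t=4: ready={A,C,E,F,G} → run A
t=5: ready={A,C,E,F,G} → run A
t=6: ready={A,C,E,F,G} → run A
t=7: ready={A,C,E,F,G} → run A
t=8: ready={C,E,F,G} → run F
t=9: ready={C,E,F,G} → run F
t=10: ready={C,E,F,G} → run F
t=11: ready={C,E,F,G} → run F
t=12: ready={C,E,G} → run G
t=13: ready={C,E,G} → run G
t=14: ready={C,E,G} → run G
t=15: ready={C,E,G} → run G
t=16: ready={C,E} → run C
t=17: ready={C,E} → run C
t=18: ready={C,E} → run C
t=19: ready={C,E} → run C
t=20: ready={C,E} → run C
t=21: ready={C,E} → run C
t=22: ready={E} → run E
t=23: ready={E} → run E
t=24: ready={E} → run E
t=25: ready={E} → run E
t=26: (idle)
t=27: (idle)
t=28: (idle)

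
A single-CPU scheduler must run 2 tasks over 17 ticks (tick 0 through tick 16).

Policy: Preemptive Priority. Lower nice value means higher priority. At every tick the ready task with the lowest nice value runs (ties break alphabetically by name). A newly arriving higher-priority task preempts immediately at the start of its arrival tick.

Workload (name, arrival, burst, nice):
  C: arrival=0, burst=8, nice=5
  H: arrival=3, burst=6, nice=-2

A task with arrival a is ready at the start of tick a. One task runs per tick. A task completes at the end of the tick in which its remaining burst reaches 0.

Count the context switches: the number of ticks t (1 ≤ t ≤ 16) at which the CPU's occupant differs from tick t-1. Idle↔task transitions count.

t=0: ready={C} → run C
t=1: ready={C} → run C
t=2: ready={C} → run C
t=3: ready={C,H} → run H
t=4: ready={C,H} → run H
t=5: ready={C,H} → run H
t=6: ready={C,H} → run H
t=7: ready={C,H} → run H
t=8: ready={C,H} → run H
t=9: ready={C} → run C
t=10: ready={C} → run C
t=11: ready={C} → run C
t=12: ready={C} → run C
t=13: ready={C} → run C
t=14: (idle)
t=15: (idle)
t=16: (idle)

context switches = 3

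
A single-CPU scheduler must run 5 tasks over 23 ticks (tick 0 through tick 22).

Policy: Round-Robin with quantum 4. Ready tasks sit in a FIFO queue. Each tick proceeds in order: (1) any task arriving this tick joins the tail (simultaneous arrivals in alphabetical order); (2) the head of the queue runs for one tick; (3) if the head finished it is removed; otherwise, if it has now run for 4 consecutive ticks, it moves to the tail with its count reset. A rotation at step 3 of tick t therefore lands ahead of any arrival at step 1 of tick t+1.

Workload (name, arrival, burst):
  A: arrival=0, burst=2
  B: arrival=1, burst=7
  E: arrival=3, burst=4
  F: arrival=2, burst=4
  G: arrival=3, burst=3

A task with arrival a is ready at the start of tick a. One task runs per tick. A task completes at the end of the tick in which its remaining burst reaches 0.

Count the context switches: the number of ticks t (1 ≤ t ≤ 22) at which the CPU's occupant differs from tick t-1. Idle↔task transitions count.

context switches = 6

t=0: queue=[A] q_used=0 → run A
t=1: queue=[A,B] q_used=1 → run A
t=2: queue=[B,F] q_used=0 → run B
t=3: queue=[B,F,E,G] q_used=1 → run B
t=4: queue=[B,F,E,G] q_used=2 → run B
t=5: queue=[B,F,E,G] q_used=3 → run B
t=6: queue=[F,E,G,B] q_used=0 → run F
t=7: queue=[F,E,G,B] q_used=1 → run F
t=8: queue=[F,E,G,B] q_used=2 → run F
t=9: queue=[F,E,G,B] q_used=3 → run F
t=10: queue=[E,G,B] q_used=0 → run E
t=11: queue=[E,G,B] q_used=1 → run E
t=12: queue=[E,G,B] q_used=2 → run E
t=13: queue=[E,G,B] q_used=3 → run E
t=14: queue=[G,B] q_used=0 → run G
t=15: queue=[G,B] q_used=1 → run G
t=16: queue=[G,B] q_used=2 → run G
t=17: queue=[B] q_used=0 → run B
t=18: queue=[B] q_used=1 → run B
t=19: queue=[B] q_used=2 → run B
t=20: (idle)
t=21: (idle)
t=22: (idle)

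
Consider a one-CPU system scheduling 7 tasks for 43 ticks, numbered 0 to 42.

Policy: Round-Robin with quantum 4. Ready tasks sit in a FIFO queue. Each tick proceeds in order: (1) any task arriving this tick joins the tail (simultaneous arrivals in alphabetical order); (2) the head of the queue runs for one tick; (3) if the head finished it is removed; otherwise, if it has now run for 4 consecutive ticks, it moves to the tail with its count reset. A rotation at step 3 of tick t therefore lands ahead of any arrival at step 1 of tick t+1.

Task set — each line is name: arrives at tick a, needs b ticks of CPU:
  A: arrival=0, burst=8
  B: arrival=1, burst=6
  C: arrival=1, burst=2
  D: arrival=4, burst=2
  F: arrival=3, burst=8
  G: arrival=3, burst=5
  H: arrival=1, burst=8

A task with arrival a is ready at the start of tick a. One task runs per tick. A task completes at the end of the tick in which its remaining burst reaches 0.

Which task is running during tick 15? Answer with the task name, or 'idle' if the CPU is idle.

t=0: queue=[A] q_used=0 → run A
t=1: queue=[A,B,C,H] q_used=1 → run A
t=2: queue=[A,B,C,H] q_used=2 → run A
t=3: queue=[A,B,C,H,F,G] q_used=3 → run A
t=4: queue=[B,C,H,F,G,A,D] q_used=0 → run B
t=5: queue=[B,C,H,F,G,A,D] q_used=1 → run B
t=6: queue=[B,C,H,F,G,A,D] q_used=2 → run B
t=7: queue=[B,C,H,F,G,A,D] q_used=3 → run B
t=8: queue=[C,H,F,G,A,D,B] q_used=0 → run C
t=9: queue=[C,H,F,G,A,D,B] q_used=1 → run C
t=10: queue=[H,F,G,A,D,B] q_used=0 → run H
t=11: queue=[H,F,G,A,D,B] q_used=1 → run H
t=12: queue=[H,F,G,A,D,B] q_used=2 → run H
t=13: queue=[H,F,G,A,D,B] q_used=3 → run H
t=14: queue=[F,G,A,D,B,H] q_used=0 → run F
t=15: queue=[F,G,A,D,B,H] q_used=1 → run F
t=16: queue=[F,G,A,D,B,H] q_used=2 → run F
t=17: queue=[F,G,A,D,B,H] q_used=3 → run F
t=18: queue=[G,A,D,B,H,F] q_used=0 → run G
t=19: queue=[G,A,D,B,H,F] q_used=1 → run G
t=20: queue=[G,A,D,B,H,F] q_used=2 → run G
t=21: queue=[G,A,D,B,H,F] q_used=3 → run G
t=22: queue=[A,D,B,H,F,G] q_used=0 → run A
t=23: queue=[A,D,B,H,F,G] q_used=1 → run A
t=24: queue=[A,D,B,H,F,G] q_used=2 → run A
t=25: queue=[A,D,B,H,F,G] q_used=3 → run A
t=26: queue=[D,B,H,F,G] q_used=0 → run D
t=27: queue=[D,B,H,F,G] q_used=1 → run D
t=28: queue=[B,H,F,G] q_used=0 → run B
t=29: queue=[B,H,F,G] q_used=1 → run B
t=30: queue=[H,F,G] q_used=0 → run H
t=31: queue=[H,F,G] q_used=1 → run H
t=32: queue=[H,F,G] q_used=2 → run H
t=33: queue=[H,F,G] q_used=3 → run H
t=34: queue=[F,G] q_used=0 → run F
t=35: queue=[F,G] q_used=1 → run F
t=36: queue=[F,G] q_used=2 → run F
t=37: queue=[F,G] q_used=3 → run F
t=38: queue=[G] q_used=0 → run G
t=39: (idle)
t=40: (idle)
t=41: (idle)
t=42: (idle)

running at tick 15 = F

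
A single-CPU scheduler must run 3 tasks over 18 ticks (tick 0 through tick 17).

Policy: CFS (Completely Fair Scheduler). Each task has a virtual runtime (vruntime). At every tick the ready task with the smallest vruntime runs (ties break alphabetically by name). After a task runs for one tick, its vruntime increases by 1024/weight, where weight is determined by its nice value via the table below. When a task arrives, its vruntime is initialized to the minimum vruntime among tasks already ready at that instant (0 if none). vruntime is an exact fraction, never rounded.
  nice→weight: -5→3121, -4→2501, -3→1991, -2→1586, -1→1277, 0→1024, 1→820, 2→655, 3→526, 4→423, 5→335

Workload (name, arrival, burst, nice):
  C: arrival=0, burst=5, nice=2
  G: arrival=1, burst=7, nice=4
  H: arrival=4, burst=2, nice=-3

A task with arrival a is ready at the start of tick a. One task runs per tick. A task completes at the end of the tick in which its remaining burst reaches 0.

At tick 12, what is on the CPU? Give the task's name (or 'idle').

running at tick 12 = G

t=0: vr[C=0] → run C
t=1: vr[C=1024/655 G=1024/655] → run C
t=2: vr[C=2048/655 G=1024/655] → run G
t=3: vr[C=2048/655 G=1103872/277065] → run C
t=4: vr[C=3072/655 G=1103872/277065 H=1103872/277065] → run G
t=5: vr[C=3072/655 G=1774592/277065 H=1103872/277065] → run H
t=6: vr[C=3072/655 G=1774592/277065 H=2481523712/551636415] → run H
t=7: vr[C=3072/655 G=1774592/277065] → run C
t=8: vr[C=4096/655 G=1774592/277065] → run C
t=9: vr[G=1774592/277065] → run G
t=10: vr[G=815104/92355] → run G
t=11: vr[G=3116032/277065] → run G
t=12: vr[G=3786752/277065] → run G
t=13: vr[G=1485824/92355] → run G
t=14: (idle)
t=15: (idle)
t=16: (idle)
t=17: (idle)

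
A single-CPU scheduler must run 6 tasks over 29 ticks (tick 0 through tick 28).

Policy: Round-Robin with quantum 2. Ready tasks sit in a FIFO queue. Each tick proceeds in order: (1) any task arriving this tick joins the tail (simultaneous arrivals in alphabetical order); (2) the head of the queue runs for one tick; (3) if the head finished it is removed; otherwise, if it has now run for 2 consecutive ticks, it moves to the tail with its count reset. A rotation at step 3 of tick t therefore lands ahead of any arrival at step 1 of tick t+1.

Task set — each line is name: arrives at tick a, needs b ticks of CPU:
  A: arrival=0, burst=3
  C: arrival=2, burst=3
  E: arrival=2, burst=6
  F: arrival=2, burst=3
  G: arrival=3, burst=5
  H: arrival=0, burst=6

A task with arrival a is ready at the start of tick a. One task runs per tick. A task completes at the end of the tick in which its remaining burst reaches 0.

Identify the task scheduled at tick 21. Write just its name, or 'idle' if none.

running at tick 21 = H

t=0: queue=[A,H] q_used=0 → run A
t=1: queue=[A,H] q_used=1 → run A
t=2: queue=[H,A,C,E,F] q_used=0 → run H
t=3: queue=[H,A,C,E,F,G] q_used=1 → run H
t=4: queue=[A,C,E,F,G,H] q_used=0 → run A
t=5: queue=[C,E,F,G,H] q_used=0 → run C
t=6: queue=[C,E,F,G,H] q_used=1 → run C
t=7: queue=[E,F,G,H,C] q_used=0 → run E
t=8: queue=[E,F,G,H,C] q_used=1 → run E
t=9: queue=[F,G,H,C,E] q_used=0 → run F
t=10: queue=[F,G,H,C,E] q_used=1 → run F
t=11: queue=[G,H,C,E,F] q_used=0 → run G
t=12: queue=[G,H,C,E,F] q_used=1 → run G
t=13: queue=[H,C,E,F,G] q_used=0 → run H
t=14: queue=[H,C,E,F,G] q_used=1 → run H
t=15: queue=[C,E,F,G,H] q_used=0 → run C
t=16: queue=[E,F,G,H] q_used=0 → run E
t=17: queue=[E,F,G,H] q_used=1 → run E
t=18: queue=[F,G,H,E] q_used=0 → run F
t=19: queue=[G,H,E] q_used=0 → run G
t=20: queue=[G,H,E] q_used=1 → run G
t=21: queue=[H,E,G] q_used=0 → run H
t=22: queue=[H,E,G] q_used=1 → run H
t=23: queue=[E,G] q_used=0 → run E
t=24: queue=[E,G] q_used=1 → run E
t=25: queue=[G] q_used=0 → run G
t=26: (idle)
t=27: (idle)
t=28: (idle)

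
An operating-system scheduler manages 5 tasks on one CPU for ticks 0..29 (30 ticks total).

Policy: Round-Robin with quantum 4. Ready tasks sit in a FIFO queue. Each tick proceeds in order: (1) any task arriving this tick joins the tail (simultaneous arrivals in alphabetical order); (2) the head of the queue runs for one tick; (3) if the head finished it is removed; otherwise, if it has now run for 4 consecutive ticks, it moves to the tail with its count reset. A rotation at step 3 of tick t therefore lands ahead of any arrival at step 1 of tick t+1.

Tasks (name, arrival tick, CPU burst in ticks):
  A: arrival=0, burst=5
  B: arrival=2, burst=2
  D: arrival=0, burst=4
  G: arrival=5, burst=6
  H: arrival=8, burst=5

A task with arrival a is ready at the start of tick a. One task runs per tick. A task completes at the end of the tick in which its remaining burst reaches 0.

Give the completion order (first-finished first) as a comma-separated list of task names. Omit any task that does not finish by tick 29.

completion order = D, B, A, G, H

t=0: queue=[A,D] q_used=0 → run A
t=1: queue=[A,D] q_used=1 → run A
t=2: queue=[A,D,B] q_used=2 → run A
t=3: queue=[A,D,B] q_used=3 → run A
t=4: queue=[D,B,A] q_used=0 → run D
t=5: queue=[D,B,A,G] q_used=1 → run D
t=6: queue=[D,B,A,G] q_used=2 → run D
t=7: queue=[D,B,A,G] q_used=3 → run D
t=8: queue=[B,A,G,H] q_used=0 → run B
t=9: queue=[B,A,G,H] q_used=1 → run B
t=10: queue=[A,G,H] q_used=0 → run A
t=11: queue=[G,H] q_used=0 → run G
t=12: queue=[G,H] q_used=1 → run G
t=13: queue=[G,H] q_used=2 → run G
t=14: queue=[G,H] q_used=3 → run G
t=15: queue=[H,G] q_used=0 → run H
t=16: queue=[H,G] q_used=1 → run H
t=17: queue=[H,G] q_used=2 → run H
t=18: queue=[H,G] q_used=3 → run H
t=19: queue=[G,H] q_used=0 → run G
t=20: queue=[G,H] q_used=1 → run G
t=21: queue=[H] q_used=0 → run H
t=22: (idle)
t=23: (idle)
t=24: (idle)
t=25: (idle)
t=26: (idle)
t=27: (idle)
t=28: (idle)
t=29: (idle)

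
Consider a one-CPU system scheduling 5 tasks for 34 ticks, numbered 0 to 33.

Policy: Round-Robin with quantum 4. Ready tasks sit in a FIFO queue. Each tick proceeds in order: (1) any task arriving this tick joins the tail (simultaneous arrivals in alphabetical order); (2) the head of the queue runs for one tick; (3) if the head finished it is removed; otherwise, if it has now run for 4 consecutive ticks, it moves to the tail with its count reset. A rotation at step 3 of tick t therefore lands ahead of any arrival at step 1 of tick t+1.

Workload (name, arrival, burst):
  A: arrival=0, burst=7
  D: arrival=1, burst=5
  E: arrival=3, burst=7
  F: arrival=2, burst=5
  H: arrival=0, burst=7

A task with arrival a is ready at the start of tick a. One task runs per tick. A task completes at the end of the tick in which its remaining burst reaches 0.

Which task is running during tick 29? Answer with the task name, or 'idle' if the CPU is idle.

t=0: queue=[A,H] q_used=0 → run A
t=1: queue=[A,H,D] q_used=1 → run A
t=2: queue=[A,H,D,F] q_used=2 → run A
t=3: queue=[A,H,D,F,E] q_used=3 → run A
t=4: queue=[H,D,F,E,A] q_used=0 → run H
t=5: queue=[H,D,F,E,A] q_used=1 → run H
t=6: queue=[H,D,F,E,A] q_used=2 → run H
t=7: queue=[H,D,F,E,A] q_used=3 → run H
t=8: queue=[D,F,E,A,H] q_used=0 → run D
t=9: queue=[D,F,E,A,H] q_used=1 → run D
t=10: queue=[D,F,E,A,H] q_used=2 → run D
t=11: queue=[D,F,E,A,H] q_used=3 → run D
t=12: queue=[F,E,A,H,D] q_used=0 → run F
t=13: queue=[F,E,A,H,D] q_used=1 → run F
t=14: queue=[F,E,A,H,D] q_used=2 → run F
t=15: queue=[F,E,A,H,D] q_used=3 → run F
t=16: queue=[E,A,H,D,F] q_used=0 → run E
t=17: queue=[E,A,H,D,F] q_used=1 → run E
t=18: queue=[E,A,H,D,F] q_used=2 → run E
t=19: queue=[E,A,H,D,F] q_used=3 → run E
t=20: queue=[A,H,D,F,E] q_used=0 → run A
t=21: queue=[A,H,D,F,E] q_used=1 → run A
t=22: queue=[A,H,D,F,E] q_used=2 → run A
t=23: queue=[H,D,F,E] q_used=0 → run H
t=24: queue=[H,D,F,E] q_used=1 → run H
t=25: queue=[H,D,F,E] q_used=2 → run H
t=26: queue=[D,F,E] q_used=0 → run D
t=27: queue=[F,E] q_used=0 → run F
t=28: queue=[E] q_used=0 → run E
t=29: queue=[E] q_used=1 → run E
t=30: queue=[E] q_used=2 → run E
t=31: (idle)
t=32: (idle)
t=33: (idle)

running at tick 29 = E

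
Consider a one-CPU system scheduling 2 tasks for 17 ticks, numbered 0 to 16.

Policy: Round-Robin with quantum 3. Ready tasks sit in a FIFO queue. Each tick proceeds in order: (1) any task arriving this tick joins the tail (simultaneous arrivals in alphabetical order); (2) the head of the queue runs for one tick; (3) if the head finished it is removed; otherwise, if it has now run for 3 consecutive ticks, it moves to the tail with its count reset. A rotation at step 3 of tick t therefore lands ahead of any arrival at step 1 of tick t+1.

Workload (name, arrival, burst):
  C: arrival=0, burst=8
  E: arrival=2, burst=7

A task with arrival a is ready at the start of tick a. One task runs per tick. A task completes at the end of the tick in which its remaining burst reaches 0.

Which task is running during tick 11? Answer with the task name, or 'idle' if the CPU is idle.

t=0: queue=[C] q_used=0 → run C
t=1: queue=[C] q_used=1 → run C
t=2: queue=[C,E] q_used=2 → run C
t=3: queue=[E,C] q_used=0 → run E
t=4: queue=[E,C] q_used=1 → run E
t=5: queue=[E,C] q_used=2 → run E
t=6: queue=[C,E] q_used=0 → run C
t=7: queue=[C,E] q_used=1 → run C
t=8: queue=[C,E] q_used=2 → run C
t=9: queue=[E,C] q_used=0 → run E
t=10: queue=[E,C] q_used=1 → run E
t=11: queue=[E,C] q_used=2 → run E
t=12: queue=[C,E] q_used=0 → run C
t=13: queue=[C,E] q_used=1 → run C
t=14: queue=[E] q_used=0 → run E
t=15: (idle)
t=16: (idle)

running at tick 11 = E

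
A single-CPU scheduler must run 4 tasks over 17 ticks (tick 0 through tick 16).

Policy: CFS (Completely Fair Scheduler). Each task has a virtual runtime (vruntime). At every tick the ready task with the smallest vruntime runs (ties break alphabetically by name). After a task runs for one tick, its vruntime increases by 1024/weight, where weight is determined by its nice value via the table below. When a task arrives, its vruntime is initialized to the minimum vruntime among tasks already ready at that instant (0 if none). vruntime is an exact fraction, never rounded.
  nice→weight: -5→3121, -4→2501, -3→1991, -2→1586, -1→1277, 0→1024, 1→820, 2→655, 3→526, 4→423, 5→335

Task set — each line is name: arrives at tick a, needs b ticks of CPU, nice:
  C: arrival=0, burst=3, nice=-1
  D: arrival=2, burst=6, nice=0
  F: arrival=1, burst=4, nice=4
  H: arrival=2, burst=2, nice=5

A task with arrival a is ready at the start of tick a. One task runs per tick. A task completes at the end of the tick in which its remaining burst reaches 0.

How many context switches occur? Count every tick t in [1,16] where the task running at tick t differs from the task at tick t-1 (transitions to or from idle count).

t=0: vr[C=0] → run C
t=1: vr[C=1024/1277 F=1024/1277] → run C
t=2: vr[C=2048/1277 D=1024/1277 F=1024/1277 H=1024/1277] → run D
t=3: vr[C=2048/1277 D=2301/1277 F=1024/1277 H=1024/1277] → run F
t=4: vr[C=2048/1277 D=2301/1277 F=1740800/540171 H=1024/1277] → run H
t=5: vr[C=2048/1277 D=2301/1277 F=1740800/540171 H=1650688/427795] → run C
t=6: vr[D=2301/1277 F=1740800/540171 H=1650688/427795] → run D
t=7: vr[D=3578/1277 F=1740800/540171 H=1650688/427795] → run D
t=8: vr[D=4855/1277 F=1740800/540171 H=1650688/427795] → run F
t=9: vr[D=4855/1277 F=3048448/540171 H=1650688/427795] → run D
t=10: vr[D=6132/1277 F=3048448/540171 H=1650688/427795] → run H
t=11: vr[D=6132/1277 F=3048448/540171] → run D
t=12: vr[D=7409/1277 F=3048448/540171] → run F
t=13: vr[D=7409/1277 F=1452032/180057] → run D
t=14: vr[F=1452032/180057] → run F
t=15: (idle)
t=16: (idle)

context switches = 13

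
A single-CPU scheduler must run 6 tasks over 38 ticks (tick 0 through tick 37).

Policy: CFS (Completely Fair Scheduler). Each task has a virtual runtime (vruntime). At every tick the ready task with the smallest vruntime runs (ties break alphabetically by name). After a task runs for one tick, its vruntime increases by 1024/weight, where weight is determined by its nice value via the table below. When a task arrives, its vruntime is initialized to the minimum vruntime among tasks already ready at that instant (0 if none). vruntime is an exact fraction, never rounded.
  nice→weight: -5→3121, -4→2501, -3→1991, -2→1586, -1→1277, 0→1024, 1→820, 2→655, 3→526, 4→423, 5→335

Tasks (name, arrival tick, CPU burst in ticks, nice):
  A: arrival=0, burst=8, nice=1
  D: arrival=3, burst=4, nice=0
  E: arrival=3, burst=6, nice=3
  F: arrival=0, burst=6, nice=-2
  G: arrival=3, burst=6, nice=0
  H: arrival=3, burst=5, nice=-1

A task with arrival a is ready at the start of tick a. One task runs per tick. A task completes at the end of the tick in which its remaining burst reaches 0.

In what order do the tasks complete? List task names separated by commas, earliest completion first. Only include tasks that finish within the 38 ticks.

completion order = F, D, H, G, A, E

t=0: vr[A=0 F=0] → run A
t=1: vr[A=256/205 F=0] → run F
t=2: vr[A=256/205 F=512/793] → run F
t=3: vr[A=256/205 D=256/205 E=256/205 F=1024/793 G=256/205 H=256/205] → run A
t=4: vr[A=512/205 D=256/205 E=256/205 F=1024/793 G=256/205 H=256/205] → run D
t=5: vr[A=512/205 D=461/205 E=256/205 F=1024/793 G=256/205 H=256/205] → run E
t=6: vr[A=512/205 D=461/205 E=172288/53915 F=1024/793 G=256/205 H=256/205] → run G
t=7: vr[A=512/205 D=461/205 E=172288/53915 F=1024/793 G=461/205 H=256/205] → run H
t=8: vr[A=512/205 D=461/205 E=172288/53915 F=1024/793 G=461/205 H=536832/261785] → run F
t=9: vr[A=512/205 D=461/205 E=172288/53915 F=1536/793 G=461/205 H=536832/261785] → run F
t=10: vr[A=512/205 D=461/205 E=172288/53915 F=2048/793 G=461/205 H=536832/261785] → run H
t=11: vr[A=512/205 D=461/205 E=172288/53915 F=2048/793 G=461/205 H=746752/261785] → run D
t=12: vr[A=512/205 D=666/205 E=172288/53915 F=2048/793 G=461/205 H=746752/261785] → run G
t=13: vr[A=512/205 D=666/205 E=172288/53915 F=2048/793 G=666/205 H=746752/261785] → run A
t=14: vr[A=768/205 D=666/205 E=172288/53915 F=2048/793 G=666/205 H=746752/261785] → run F
t=15: vr[A=768/205 D=666/205 E=172288/53915 F=2560/793 G=666/205 H=746752/261785] → run H
t=16: vr[A=768/205 D=666/205 E=172288/53915 F=2560/793 G=666/205 H=956672/261785] → run E
t=17: vr[A=768/205 D=666/205 E=277248/53915 F=2560/793 G=666/205 H=956672/261785] → run F
t=18: vr[A=768/205 D=666/205 E=277248/53915 G=666/205 H=956672/261785] → run D
t=19: vr[A=768/205 D=871/205 E=277248/53915 G=666/205 H=956672/261785] → run G
t=20: vr[A=768/205 D=871/205 E=277248/53915 G=871/205 H=956672/261785] → run H
t=21: vr[A=768/205 D=871/205 E=277248/53915 G=871/205 H=1166592/261785] → run A
t=22: vr[A=1024/205 D=871/205 E=277248/53915 G=871/205 H=1166592/261785] → run D
t=23: vr[A=1024/205 E=277248/53915 G=871/205 H=1166592/261785] → run G
t=24: vr[A=1024/205 E=277248/53915 G=1076/205 H=1166592/261785] → run H
t=25: vr[A=1024/205 E=277248/53915 G=1076/205] → run A
t=26: vr[A=256/41 E=277248/53915 G=1076/205] → run E
t=27: vr[A=256/41 E=382208/53915 G=1076/205] → run G
t=28: vr[A=256/41 E=382208/53915 G=1281/205] → run A
t=29: vr[A=1536/205 E=382208/53915 G=1281/205] → run G
t=30: vr[A=1536/205 E=382208/53915] → run E
t=31: vr[A=1536/205 E=487168/53915] → run A
t=32: vr[A=1792/205 E=487168/53915] → run A
t=33: vr[E=487168/53915] → run E
t=34: vr[E=592128/53915] → run E
t=35: (idle)
t=36: (idle)
t=37: (idle)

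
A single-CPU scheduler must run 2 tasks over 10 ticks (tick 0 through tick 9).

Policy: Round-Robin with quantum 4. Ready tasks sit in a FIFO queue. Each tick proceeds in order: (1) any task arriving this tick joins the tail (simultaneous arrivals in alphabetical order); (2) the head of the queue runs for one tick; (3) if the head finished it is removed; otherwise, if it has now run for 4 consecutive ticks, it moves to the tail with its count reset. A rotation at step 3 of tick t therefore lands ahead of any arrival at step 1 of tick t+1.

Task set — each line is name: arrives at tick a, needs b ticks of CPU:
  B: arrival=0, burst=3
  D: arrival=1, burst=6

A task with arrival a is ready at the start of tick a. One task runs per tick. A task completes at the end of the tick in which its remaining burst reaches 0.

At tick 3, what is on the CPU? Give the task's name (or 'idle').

running at tick 3 = D

t=0: queue=[B] q_used=0 → run B
t=1: queue=[B,D] q_used=1 → run B
t=2: queue=[B,D] q_used=2 → run B
t=3: queue=[D] q_used=0 → run D
t=4: queue=[D] q_used=1 → run D
t=5: queue=[D] q_used=2 → run D
t=6: queue=[D] q_used=3 → run D
t=7: queue=[D] q_used=0 → run D
t=8: queue=[D] q_used=1 → run D
t=9: (idle)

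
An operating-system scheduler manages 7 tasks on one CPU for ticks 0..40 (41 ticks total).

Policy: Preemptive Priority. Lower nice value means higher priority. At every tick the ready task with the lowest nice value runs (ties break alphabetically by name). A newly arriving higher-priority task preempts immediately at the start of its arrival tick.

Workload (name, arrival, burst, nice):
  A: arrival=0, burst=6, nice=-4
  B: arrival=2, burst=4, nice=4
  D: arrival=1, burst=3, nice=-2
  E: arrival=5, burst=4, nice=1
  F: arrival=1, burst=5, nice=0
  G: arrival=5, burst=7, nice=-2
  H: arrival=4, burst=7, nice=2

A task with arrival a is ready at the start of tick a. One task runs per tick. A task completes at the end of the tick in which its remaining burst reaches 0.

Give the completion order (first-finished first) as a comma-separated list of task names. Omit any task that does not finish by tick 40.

completion order = A, D, G, F, E, H, B

t=0: ready={A} → run A
t=1: ready={A,D,F} → run A
t=2: ready={A,B,D,F} → run A
t=3: ready={A,B,D,F} → run A
t=4: ready={A,B,D,F,H} → run A
t=5: ready={A,B,D,E,F,G,H} → run A
t=6: ready={B,D,E,F,G,H} → run D
t=7: ready={B,D,E,F,G,H} → run D
t=8: ready={B,D,E,F,G,H} → run D
t=9: ready={B,E,F,G,H} → run G
t=10: ready={B,E,F,G,H} → run G
t=11: ready={B,E,F,G,H} → run G
t=12: ready={B,E,F,G,H} → run G
t=13: ready={B,E,F,G,H} → run G
t=14: ready={B,E,F,G,H} → run G
t=15: ready={B,E,F,G,H} → run G
t=16: ready={B,E,F,H} → run F
t=17: ready={B,E,F,H} → run F
t=18: ready={B,E,F,H} → run F
t=19: ready={B,E,F,H} → run F
t=20: ready={B,E,F,H} → run F
t=21: ready={B,E,H} → run E
t=22: ready={B,E,H} → run E
t=23: ready={B,E,H} → run E
t=24: ready={B,E,H} → run E
t=25: ready={B,H} → run H
t=26: ready={B,H} → run H
t=27: ready={B,H} → run H
t=28: ready={B,H} → run H
t=29: ready={B,H} → run H
t=30: ready={B,H} → run H
t=31: ready={B,H} → run H
t=32: ready={B} → run B
t=33: ready={B} → run B
t=34: ready={B} → run B
t=35: ready={B} → run B
t=36: (idle)
t=37: (idle)
t=38: (idle)
t=39: (idle)
t=40: (idle)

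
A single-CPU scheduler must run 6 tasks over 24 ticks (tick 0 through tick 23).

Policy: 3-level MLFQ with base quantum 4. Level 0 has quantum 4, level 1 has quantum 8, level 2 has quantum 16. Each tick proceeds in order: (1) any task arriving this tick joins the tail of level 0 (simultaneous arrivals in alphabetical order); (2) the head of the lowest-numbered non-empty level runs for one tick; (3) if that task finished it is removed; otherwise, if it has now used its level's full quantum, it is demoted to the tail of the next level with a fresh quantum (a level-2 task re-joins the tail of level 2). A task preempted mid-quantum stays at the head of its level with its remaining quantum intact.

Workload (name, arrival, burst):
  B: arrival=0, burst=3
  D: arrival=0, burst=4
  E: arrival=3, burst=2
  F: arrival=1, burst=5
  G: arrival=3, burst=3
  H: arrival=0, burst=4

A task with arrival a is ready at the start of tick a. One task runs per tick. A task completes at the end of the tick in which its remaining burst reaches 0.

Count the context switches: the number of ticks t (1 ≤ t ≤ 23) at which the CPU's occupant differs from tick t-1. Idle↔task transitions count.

t=0: L0/L1/L2 = BDH/-/- → run B
t=1: L0/L1/L2 = BDHF/-/- → run B
t=2: L0/L1/L2 = BDHF/-/- → run B
t=3: L0/L1/L2 = DHFEG/-/- → run D
t=4: L0/L1/L2 = DHFEG/-/- → run D
t=5: L0/L1/L2 = DHFEG/-/- → run D
t=6: L0/L1/L2 = DHFEG/-/- → run D
t=7: L0/L1/L2 = HFEG/-/- → run H
t=8: L0/L1/L2 = HFEG/-/- → run H
t=9: L0/L1/L2 = HFEG/-/- → run H
t=10: L0/L1/L2 = HFEG/-/- → run H
t=11: L0/L1/L2 = FEG/-/- → run F
t=12: L0/L1/L2 = FEG/-/- → run F
t=13: L0/L1/L2 = FEG/-/- → run F
t=14: L0/L1/L2 = FEG/-/- → run F
t=15: L0/L1/L2 = EG/F/- → run E
t=16: L0/L1/L2 = EG/F/- → run E
t=17: L0/L1/L2 = G/F/- → run G
t=18: L0/L1/L2 = G/F/- → run G
t=19: L0/L1/L2 = G/F/- → run G
t=20: L0/L1/L2 = -/F/- → run F
t=21: (idle)
t=22: (idle)
t=23: (idle)

context switches = 7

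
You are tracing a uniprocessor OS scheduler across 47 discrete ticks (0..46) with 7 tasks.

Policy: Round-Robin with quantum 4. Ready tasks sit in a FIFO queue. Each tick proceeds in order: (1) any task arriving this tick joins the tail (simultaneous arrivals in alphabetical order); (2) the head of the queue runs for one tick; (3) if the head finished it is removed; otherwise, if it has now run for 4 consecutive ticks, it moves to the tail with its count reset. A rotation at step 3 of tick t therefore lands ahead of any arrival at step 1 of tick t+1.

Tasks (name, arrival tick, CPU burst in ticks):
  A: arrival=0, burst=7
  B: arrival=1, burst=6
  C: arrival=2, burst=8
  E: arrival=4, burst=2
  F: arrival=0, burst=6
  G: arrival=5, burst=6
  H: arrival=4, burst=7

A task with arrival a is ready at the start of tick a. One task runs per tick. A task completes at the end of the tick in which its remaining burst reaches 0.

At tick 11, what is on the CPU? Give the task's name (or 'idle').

t=0: queue=[A,F] q_used=0 → run A
t=1: queue=[A,F,B] q_used=1 → run A
t=2: queue=[A,F,B,C] q_used=2 → run A
t=3: queue=[A,F,B,C] q_used=3 → run A
t=4: queue=[F,B,C,A,E,H] q_used=0 → run F
t=5: queue=[F,B,C,A,E,H,G] q_used=1 → run F
t=6: queue=[F,B,C,A,E,H,G] q_used=2 → run F
t=7: queue=[F,B,C,A,E,H,G] q_used=3 → run F
t=8: queue=[B,C,A,E,H,G,F] q_used=0 → run B
t=9: queue=[B,C,A,E,H,G,F] q_used=1 → run B
t=10: queue=[B,C,A,E,H,G,F] q_used=2 → run B
t=11: queue=[B,C,A,E,H,G,F] q_used=3 → run B
t=12: queue=[C,A,E,H,G,F,B] q_used=0 → run C
t=13: queue=[C,A,E,H,G,F,B] q_used=1 → run C
t=14: queue=[C,A,E,H,G,F,B] q_used=2 → run C
t=15: queue=[C,A,E,H,G,F,B] q_used=3 → run C
t=16: queue=[A,E,H,G,F,B,C] q_used=0 → run A
t=17: queue=[A,E,H,G,F,B,C] q_used=1 → run A
t=18: queue=[A,E,H,G,F,B,C] q_used=2 → run A
t=19: queue=[E,H,G,F,B,C] q_used=0 → run E
t=20: queue=[E,H,G,F,B,C] q_used=1 → run E
t=21: queue=[H,G,F,B,C] q_used=0 → run H
t=22: queue=[H,G,F,B,C] q_used=1 → run H
t=23: queue=[H,G,F,B,C] q_used=2 → run H
t=24: queue=[H,G,F,B,C] q_used=3 → run H
t=25: queue=[G,F,B,C,H] q_used=0 → run G
t=26: queue=[G,F,B,C,H] q_used=1 → run G
t=27: queue=[G,F,B,C,H] q_used=2 → run G
t=28: queue=[G,F,B,C,H] q_used=3 → run G
t=29: queue=[F,B,C,H,G] q_used=0 → run F
t=30: queue=[F,B,C,H,G] q_used=1 → run F
t=31: queue=[B,C,H,G] q_used=0 → run B
t=32: queue=[B,C,H,G] q_used=1 → run B
t=33: queue=[C,H,G] q_used=0 → run C
t=34: queue=[C,H,G] q_used=1 → run C
t=35: queue=[C,H,G] q_used=2 → run C
t=36: queue=[C,H,G] q_used=3 → run C
t=37: queue=[H,G] q_used=0 → run H
t=38: queue=[H,G] q_used=1 → run H
t=39: queue=[H,G] q_used=2 → run H
t=40: queue=[G] q_used=0 → run G
t=41: queue=[G] q_used=1 → run G
t=42: (idle)
t=43: (idle)
t=44: (idle)
t=45: (idle)
t=46: (idle)

running at tick 11 = B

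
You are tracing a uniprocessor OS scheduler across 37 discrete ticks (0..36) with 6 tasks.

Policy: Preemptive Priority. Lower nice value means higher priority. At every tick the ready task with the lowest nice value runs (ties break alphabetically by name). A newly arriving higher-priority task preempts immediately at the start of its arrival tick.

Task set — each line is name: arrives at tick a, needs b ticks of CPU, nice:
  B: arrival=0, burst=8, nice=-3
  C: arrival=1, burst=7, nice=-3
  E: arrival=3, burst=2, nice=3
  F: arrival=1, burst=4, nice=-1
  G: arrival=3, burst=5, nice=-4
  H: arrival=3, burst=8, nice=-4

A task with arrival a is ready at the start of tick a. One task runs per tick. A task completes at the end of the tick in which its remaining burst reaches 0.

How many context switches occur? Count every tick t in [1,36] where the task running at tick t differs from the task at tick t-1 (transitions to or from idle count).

t=0: ready={B} → run B
t=1: ready={B,C,F} → run B
t=2: ready={B,C,F} → run B
t=3: ready={B,C,E,F,G,H} → run G
t=4: ready={B,C,E,F,G,H} → run G
t=5: ready={B,C,E,F,G,H} → run G
t=6: ready={B,C,E,F,G,H} → run G
t=7: ready={B,C,E,F,G,H} → run G
t=8: ready={B,C,E,F,H} → run H
t=9: ready={B,C,E,F,H} → run H
t=10: ready={B,C,E,F,H} → run H
t=11: ready={B,C,E,F,H} → run H
t=12: ready={B,C,E,F,H} → run H
t=13: ready={B,C,E,F,H} → run H
t=14: ready={B,C,E,F,H} → run H
t=15: ready={B,C,E,F,H} → run H
t=16: ready={B,C,E,F} → run B
t=17: ready={B,C,E,F} → run B
t=18: ready={B,C,E,F} → run B
t=19: ready={B,C,E,F} → run B
t=20: ready={B,C,E,F} → run B
t=21: ready={C,E,F} → run C
t=22: ready={C,E,F} → run C
t=23: ready={C,E,F} → run C
t=24: ready={C,E,F} → run C
t=25: ready={C,E,F} → run C
t=26: ready={C,E,F} → run C
t=27: ready={C,E,F} → run C
t=28: ready={E,F} → run F
t=29: ready={E,F} → run F
t=30: ready={E,F} → run F
t=31: ready={E,F} → run F
t=32: ready={E} → run E
t=33: ready={E} → run E
t=34: (idle)
t=35: (idle)
t=36: (idle)

context switches = 7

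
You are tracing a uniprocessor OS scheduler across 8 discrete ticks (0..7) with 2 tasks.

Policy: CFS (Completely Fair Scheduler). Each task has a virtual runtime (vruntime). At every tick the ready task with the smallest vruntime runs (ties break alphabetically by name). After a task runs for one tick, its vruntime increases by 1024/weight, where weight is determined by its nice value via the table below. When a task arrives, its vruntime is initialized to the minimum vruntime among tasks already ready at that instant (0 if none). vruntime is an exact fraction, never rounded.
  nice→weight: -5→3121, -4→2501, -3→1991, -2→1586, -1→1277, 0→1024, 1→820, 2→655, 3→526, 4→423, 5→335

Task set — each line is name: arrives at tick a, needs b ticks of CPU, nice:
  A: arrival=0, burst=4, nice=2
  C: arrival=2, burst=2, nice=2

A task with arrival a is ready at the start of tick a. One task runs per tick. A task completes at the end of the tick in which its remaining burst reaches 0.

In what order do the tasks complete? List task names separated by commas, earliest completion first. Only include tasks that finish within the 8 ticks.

t=0: vr[A=0] → run A
t=1: vr[A=1024/655] → run A
t=2: vr[A=2048/655 C=2048/655] → run A
t=3: vr[A=3072/655 C=2048/655] → run C
t=4: vr[A=3072/655 C=3072/655] → run A
t=5: vr[C=3072/655] → run C
t=6: (idle)
t=7: (idle)

completion order = A, C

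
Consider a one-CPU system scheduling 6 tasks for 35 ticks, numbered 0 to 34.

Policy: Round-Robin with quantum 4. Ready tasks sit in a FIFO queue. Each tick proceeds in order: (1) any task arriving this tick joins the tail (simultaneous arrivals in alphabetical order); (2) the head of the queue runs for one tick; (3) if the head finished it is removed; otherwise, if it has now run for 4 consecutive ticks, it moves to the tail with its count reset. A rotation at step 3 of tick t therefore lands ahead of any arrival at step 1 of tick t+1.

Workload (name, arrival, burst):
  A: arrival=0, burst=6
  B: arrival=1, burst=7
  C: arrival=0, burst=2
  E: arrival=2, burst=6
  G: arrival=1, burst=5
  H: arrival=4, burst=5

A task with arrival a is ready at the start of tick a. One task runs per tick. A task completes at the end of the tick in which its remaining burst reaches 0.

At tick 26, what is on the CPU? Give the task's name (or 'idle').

running at tick 26 = B

t=0: queue=[A,C] q_used=0 → run A
t=1: queue=[A,C,B,G] q_used=1 → run A
t=2: queue=[A,C,B,G,E] q_used=2 → run A
t=3: queue=[A,C,B,G,E] q_used=3 → run A
t=4: queue=[C,B,G,E,A,H] q_used=0 → run C
t=5: queue=[C,B,G,E,A,H] q_used=1 → run C
t=6: queue=[B,G,E,A,H] q_used=0 → run B
t=7: queue=[B,G,E,A,H] q_used=1 → run B
t=8: queue=[B,G,E,A,H] q_used=2 → run B
t=9: queue=[B,G,E,A,H] q_used=3 → run B
t=10: queue=[G,E,A,H,B] q_used=0 → run G
t=11: queue=[G,E,A,H,B] q_used=1 → run G
t=12: queue=[G,E,A,H,B] q_used=2 → run G
t=13: queue=[G,E,A,H,B] q_used=3 → run G
t=14: queue=[E,A,H,B,G] q_used=0 → run E
t=15: queue=[E,A,H,B,G] q_used=1 → run E
t=16: queue=[E,A,H,B,G] q_used=2 → run E
t=17: queue=[E,A,H,B,G] q_used=3 → run E
t=18: queue=[A,H,B,G,E] q_used=0 → run A
t=19: queue=[A,H,B,G,E] q_used=1 → run A
t=20: queue=[H,B,G,E] q_used=0 → run H
t=21: queue=[H,B,G,E] q_used=1 → run H
t=22: queue=[H,B,G,E] q_used=2 → run H
t=23: queue=[H,B,G,E] q_used=3 → run H
t=24: queue=[B,G,E,H] q_used=0 → run B
t=25: queue=[B,G,E,H] q_used=1 → run B
t=26: queue=[B,G,E,H] q_used=2 → run B
t=27: queue=[G,E,H] q_used=0 → run G
t=28: queue=[E,H] q_used=0 → run E
t=29: queue=[E,H] q_used=1 → run E
t=30: queue=[H] q_used=0 → run H
t=31: (idle)
t=32: (idle)
t=33: (idle)
t=34: (idle)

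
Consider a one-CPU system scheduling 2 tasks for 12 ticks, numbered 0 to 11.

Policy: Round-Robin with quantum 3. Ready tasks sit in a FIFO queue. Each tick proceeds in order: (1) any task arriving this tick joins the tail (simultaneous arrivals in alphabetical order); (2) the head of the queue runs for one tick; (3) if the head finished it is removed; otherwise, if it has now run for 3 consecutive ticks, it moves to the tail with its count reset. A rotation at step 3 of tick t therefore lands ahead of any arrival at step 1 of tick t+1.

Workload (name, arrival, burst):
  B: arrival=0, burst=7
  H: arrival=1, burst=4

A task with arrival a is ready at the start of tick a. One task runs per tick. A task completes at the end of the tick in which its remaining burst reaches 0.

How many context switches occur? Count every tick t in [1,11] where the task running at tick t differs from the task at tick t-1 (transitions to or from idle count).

t=0: queue=[B] q_used=0 → run B
t=1: queue=[B,H] q_used=1 → run B
t=2: queue=[B,H] q_used=2 → run B
t=3: queue=[H,B] q_used=0 → run H
t=4: queue=[H,B] q_used=1 → run H
t=5: queue=[H,B] q_used=2 → run H
t=6: queue=[B,H] q_used=0 → run B
t=7: queue=[B,H] q_used=1 → run B
t=8: queue=[B,H] q_used=2 → run B
t=9: queue=[H,B] q_used=0 → run H
t=10: queue=[B] q_used=0 → run B
t=11: (idle)

context switches = 5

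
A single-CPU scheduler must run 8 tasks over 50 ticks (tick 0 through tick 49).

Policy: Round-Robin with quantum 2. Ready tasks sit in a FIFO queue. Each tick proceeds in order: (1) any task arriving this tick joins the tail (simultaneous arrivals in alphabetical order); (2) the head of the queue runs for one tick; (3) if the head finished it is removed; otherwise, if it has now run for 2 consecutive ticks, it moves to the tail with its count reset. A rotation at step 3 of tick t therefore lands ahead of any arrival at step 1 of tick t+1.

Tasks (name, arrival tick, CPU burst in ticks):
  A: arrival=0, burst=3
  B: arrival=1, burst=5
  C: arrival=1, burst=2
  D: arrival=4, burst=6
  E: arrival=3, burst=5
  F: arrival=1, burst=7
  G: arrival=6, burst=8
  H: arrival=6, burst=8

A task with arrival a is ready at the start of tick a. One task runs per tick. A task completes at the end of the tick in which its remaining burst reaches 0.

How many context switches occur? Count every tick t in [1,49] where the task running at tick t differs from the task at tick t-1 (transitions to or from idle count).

context switches = 24

t=0: queue=[A] q_used=0 → run A
t=1: queue=[A,B,C,F] q_used=1 → run A
t=2: queue=[B,C,F,A] q_used=0 → run B
t=3: queue=[B,C,F,A,E] q_used=1 → run B
t=4: queue=[C,F,A,E,B,D] q_used=0 → run C
t=5: queue=[C,F,A,E,B,D] q_used=1 → run C
t=6: queue=[F,A,E,B,D,G,H] q_used=0 → run F
t=7: queue=[F,A,E,B,D,G,H] q_used=1 → run F
t=8: queue=[A,E,B,D,G,H,F] q_used=0 → run A
t=9: queue=[E,B,D,G,H,F] q_used=0 → run E
t=10: queue=[E,B,D,G,H,F] q_used=1 → run E
t=11: queue=[B,D,G,H,F,E] q_used=0 → run B
t=12: queue=[B,D,G,H,F,E] q_used=1 → run B
t=13: queue=[D,G,H,F,E,B] q_used=0 → run D
t=14: queue=[D,G,H,F,E,B] q_used=1 → run D
t=15: queue=[G,H,F,E,B,D] q_used=0 → run G
t=16: queue=[G,H,F,E,B,D] q_used=1 → run G
t=17: queue=[H,F,E,B,D,G] q_used=0 → run H
t=18: queue=[H,F,E,B,D,G] q_used=1 → run H
t=19: queue=[F,E,B,D,G,H] q_used=0 → run F
t=20: queue=[F,E,B,D,G,H] q_used=1 → run F
t=21: queue=[E,B,D,G,H,F] q_used=0 → run E
t=22: queue=[E,B,D,G,H,F] q_used=1 → run E
t=23: queue=[B,D,G,H,F,E] q_used=0 → run B
t=24: queue=[D,G,H,F,E] q_used=0 → run D
t=25: queue=[D,G,H,F,E] q_used=1 → run D
t=26: queue=[G,H,F,E,D] q_used=0 → run G
t=27: queue=[G,H,F,E,D] q_used=1 → run G
t=28: queue=[H,F,E,D,G] q_used=0 → run H
t=29: queue=[H,F,E,D,G] q_used=1 → run H
t=30: queue=[F,E,D,G,H] q_used=0 → run F
t=31: queue=[F,E,D,G,H] q_used=1 → run F
t=32: queue=[E,D,G,H,F] q_used=0 → run E
t=33: queue=[D,G,H,F] q_used=0 → run D
t=34: queue=[D,G,H,F] q_used=1 → run D
t=35: queue=[G,H,F] q_used=0 → run G
t=36: queue=[G,H,F] q_used=1 → run G
t=37: queue=[H,F,G] q_used=0 → run H
t=38: queue=[H,F,G] q_used=1 → run H
t=39: queue=[F,G,H] q_used=0 → run F
t=40: queue=[G,H] q_used=0 → run G
t=41: queue=[G,H] q_used=1 → run G
t=42: queue=[H] q_used=0 → run H
t=43: queue=[H] q_used=1 → run H
t=44: (idle)
t=45: (idle)
t=46: (idle)
t=47: (idle)
t=48: (idle)
t=49: (idle)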